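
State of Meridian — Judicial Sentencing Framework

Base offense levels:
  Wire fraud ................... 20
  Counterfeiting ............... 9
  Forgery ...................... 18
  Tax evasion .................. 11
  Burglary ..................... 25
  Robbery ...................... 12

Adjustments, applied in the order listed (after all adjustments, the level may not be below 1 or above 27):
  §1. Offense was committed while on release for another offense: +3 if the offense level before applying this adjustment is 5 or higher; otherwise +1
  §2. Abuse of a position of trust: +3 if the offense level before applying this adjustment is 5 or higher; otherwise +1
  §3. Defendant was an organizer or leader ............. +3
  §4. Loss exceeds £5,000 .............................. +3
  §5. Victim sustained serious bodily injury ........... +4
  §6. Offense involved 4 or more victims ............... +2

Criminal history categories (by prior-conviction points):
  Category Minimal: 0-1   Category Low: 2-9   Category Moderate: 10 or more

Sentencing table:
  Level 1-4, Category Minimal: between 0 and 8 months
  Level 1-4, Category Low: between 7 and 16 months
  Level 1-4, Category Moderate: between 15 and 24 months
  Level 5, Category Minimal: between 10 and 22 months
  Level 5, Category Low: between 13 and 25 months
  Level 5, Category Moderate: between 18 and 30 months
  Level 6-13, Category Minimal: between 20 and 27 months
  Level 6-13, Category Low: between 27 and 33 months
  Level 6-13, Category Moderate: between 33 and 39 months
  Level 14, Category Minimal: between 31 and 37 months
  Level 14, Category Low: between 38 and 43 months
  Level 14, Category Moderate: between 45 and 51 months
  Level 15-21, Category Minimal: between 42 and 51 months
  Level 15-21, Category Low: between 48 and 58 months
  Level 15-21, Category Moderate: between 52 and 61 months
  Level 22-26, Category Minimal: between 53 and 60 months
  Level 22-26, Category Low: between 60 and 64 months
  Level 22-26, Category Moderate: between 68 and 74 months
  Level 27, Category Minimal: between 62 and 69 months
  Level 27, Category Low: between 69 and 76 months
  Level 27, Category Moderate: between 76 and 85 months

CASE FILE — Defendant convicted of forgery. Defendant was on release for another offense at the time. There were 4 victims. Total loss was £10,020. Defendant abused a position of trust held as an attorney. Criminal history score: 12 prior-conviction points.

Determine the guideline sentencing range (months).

Base offense level for forgery: 18.
§1 applies (level before this adjustment is 18 ≥ 5, so +3): 18 + 3 = 21.
§2 applies (level before this adjustment is 21 ≥ 5, so +3): 21 + 3 = 24.
§3 does not apply.
§4 applies: 24 + 3 = 27.
§6 applies: 27 + 2 = 29.
Level 29 exceeds the maximum of 27; capped at 27.
Final offense level: 27.
Criminal history: 12 prior points → Category Moderate (10+).
Level 27 falls in the 27 band.
Grid: Level 27 × Category Moderate = 76-85 months.

76-85 months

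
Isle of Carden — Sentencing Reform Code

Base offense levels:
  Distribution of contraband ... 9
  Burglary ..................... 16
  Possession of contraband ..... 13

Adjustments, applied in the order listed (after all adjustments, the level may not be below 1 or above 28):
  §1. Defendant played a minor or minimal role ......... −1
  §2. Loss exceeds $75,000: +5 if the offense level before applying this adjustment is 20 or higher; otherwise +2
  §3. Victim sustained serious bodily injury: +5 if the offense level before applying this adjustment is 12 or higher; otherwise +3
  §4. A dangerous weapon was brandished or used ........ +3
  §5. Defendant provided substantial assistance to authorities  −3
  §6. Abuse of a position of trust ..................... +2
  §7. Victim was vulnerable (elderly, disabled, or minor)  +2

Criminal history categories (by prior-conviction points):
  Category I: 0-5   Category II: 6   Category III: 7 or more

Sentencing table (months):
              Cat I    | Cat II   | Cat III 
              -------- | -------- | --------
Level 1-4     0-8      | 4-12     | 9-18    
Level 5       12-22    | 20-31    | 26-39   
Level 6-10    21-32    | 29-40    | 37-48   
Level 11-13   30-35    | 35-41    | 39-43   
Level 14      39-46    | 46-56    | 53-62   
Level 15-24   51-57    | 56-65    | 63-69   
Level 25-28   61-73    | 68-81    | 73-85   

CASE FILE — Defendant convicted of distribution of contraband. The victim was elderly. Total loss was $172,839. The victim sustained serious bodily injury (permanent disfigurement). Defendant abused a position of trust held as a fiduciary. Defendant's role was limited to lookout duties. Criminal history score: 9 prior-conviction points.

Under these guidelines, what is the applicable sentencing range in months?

63-69 months

Base offense level for distribution of contraband: 9.
§1 applies: 9 − 1 = 8.
§2 applies (level before this adjustment is 8 < 20, so +2): 8 + 2 = 10.
§3 applies (level before this adjustment is 10 < 12, so +3): 10 + 3 = 13.
§4 does not apply.
§6 applies: 13 + 2 = 15.
§7 applies: 15 + 2 = 17.
Final offense level: 17.
Criminal history: 9 prior points → Category III (7+).
Level 17 falls in the 15-24 band.
Grid: Level 15-24 × Category III = 63-69 months.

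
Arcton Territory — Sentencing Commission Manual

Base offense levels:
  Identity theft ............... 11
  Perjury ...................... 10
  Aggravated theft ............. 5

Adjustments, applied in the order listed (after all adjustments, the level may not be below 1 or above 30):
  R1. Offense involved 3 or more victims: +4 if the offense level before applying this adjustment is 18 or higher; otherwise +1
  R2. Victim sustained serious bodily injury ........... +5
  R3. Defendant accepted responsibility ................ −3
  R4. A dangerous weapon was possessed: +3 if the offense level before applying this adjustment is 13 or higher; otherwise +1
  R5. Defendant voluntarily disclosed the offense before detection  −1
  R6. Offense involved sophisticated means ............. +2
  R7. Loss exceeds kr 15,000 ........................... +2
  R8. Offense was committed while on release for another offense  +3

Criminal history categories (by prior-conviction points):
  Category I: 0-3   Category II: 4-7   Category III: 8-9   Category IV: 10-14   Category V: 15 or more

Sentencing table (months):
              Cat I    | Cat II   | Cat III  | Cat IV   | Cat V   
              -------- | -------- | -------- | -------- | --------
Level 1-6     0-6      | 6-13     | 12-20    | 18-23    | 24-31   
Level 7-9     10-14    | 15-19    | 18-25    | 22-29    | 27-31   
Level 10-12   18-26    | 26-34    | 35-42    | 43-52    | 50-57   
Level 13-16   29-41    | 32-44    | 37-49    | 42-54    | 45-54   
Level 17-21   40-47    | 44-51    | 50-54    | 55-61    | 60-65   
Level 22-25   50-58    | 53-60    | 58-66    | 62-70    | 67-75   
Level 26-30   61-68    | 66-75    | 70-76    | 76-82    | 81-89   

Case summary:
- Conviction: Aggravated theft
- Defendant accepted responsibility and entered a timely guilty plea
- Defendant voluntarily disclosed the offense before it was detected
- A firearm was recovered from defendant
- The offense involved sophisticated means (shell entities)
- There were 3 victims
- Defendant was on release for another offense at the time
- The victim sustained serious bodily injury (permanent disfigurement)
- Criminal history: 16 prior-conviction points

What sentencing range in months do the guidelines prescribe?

45-54 months

Base offense level for aggravated theft: 5.
R1 applies (level before this adjustment is 5 < 18, so +1): 5 + 1 = 6.
R2 applies: 6 + 5 = 11.
R3 applies: 11 − 3 = 8.
R4 applies (level before this adjustment is 8 < 13, so +1): 8 + 1 = 9.
R5 applies: 9 − 1 = 8.
R6 applies: 8 + 2 = 10.
R7 does not apply.
R8 applies: 10 + 3 = 13.
Final offense level: 13.
Criminal history: 16 prior points → Category V (15+).
Level 13 falls in the 13-16 band.
Grid: Level 13-16 × Category V = 45-54 months.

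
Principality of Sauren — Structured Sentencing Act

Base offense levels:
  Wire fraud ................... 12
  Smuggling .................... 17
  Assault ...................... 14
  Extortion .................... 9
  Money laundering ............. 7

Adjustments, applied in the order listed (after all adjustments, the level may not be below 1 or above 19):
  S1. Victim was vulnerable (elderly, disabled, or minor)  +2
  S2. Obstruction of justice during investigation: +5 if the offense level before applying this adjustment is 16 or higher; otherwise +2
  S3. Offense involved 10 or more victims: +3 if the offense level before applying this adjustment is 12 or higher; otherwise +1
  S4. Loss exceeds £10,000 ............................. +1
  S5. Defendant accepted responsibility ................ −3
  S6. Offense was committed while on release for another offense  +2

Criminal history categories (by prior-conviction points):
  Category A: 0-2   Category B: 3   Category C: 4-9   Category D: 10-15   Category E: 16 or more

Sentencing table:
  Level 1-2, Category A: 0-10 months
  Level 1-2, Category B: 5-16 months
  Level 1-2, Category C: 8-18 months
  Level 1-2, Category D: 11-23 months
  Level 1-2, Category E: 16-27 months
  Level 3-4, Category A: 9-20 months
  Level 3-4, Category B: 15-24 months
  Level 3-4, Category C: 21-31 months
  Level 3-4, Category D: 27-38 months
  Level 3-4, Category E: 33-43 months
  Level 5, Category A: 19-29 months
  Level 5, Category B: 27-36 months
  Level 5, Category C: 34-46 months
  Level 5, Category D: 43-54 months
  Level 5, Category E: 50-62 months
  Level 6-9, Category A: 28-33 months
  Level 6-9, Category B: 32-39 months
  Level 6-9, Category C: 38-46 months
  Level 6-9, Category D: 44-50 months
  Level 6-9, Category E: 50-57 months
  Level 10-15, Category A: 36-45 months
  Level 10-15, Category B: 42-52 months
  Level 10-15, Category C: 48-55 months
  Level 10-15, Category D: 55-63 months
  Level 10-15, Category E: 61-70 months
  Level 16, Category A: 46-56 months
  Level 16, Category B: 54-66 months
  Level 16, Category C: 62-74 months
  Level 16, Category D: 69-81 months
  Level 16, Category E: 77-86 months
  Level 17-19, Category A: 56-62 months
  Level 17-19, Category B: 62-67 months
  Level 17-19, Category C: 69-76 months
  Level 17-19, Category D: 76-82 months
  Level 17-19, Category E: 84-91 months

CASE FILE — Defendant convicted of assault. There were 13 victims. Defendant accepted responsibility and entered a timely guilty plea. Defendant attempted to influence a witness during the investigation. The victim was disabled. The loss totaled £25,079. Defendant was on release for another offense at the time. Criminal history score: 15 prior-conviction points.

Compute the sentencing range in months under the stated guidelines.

76-82 months

Base offense level for assault: 14.
S1 applies: 14 + 2 = 16.
S2 applies (level before this adjustment is 16 ≥ 16, so +5): 16 + 5 = 21.
S3 applies (level before this adjustment is 21 ≥ 12, so +3): 21 + 3 = 24.
S4 applies: 24 + 1 = 25.
S5 applies: 25 − 3 = 22.
S6 applies: 22 + 2 = 24.
Level 24 exceeds the maximum of 19; capped at 19.
Final offense level: 19.
Criminal history: 15 prior points → Category D (10-15).
Level 19 falls in the 17-19 band.
Grid: Level 17-19 × Category D = 76-82 months.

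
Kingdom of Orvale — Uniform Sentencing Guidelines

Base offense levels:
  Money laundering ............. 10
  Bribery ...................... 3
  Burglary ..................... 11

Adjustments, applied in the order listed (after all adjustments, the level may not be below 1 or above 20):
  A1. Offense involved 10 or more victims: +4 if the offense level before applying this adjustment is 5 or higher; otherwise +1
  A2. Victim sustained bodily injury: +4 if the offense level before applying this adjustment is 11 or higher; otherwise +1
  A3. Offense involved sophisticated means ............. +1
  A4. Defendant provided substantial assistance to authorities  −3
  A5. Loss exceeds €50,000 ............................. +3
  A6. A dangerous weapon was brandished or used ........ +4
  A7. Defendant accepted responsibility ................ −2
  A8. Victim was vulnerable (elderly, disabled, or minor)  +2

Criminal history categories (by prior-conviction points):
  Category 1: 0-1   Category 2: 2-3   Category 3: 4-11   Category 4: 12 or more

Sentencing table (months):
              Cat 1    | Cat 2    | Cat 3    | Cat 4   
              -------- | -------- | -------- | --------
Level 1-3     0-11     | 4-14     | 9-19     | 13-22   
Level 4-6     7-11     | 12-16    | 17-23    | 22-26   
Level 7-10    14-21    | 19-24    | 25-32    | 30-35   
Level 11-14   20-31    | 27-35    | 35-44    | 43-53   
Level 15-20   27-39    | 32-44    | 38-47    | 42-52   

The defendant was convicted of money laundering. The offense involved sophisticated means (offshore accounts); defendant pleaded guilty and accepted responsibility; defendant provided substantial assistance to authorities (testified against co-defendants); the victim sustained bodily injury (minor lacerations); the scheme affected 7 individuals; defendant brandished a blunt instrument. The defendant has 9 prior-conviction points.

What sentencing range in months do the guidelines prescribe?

Base offense level for money laundering: 10.
A1 does not apply.
A2 applies (level before this adjustment is 10 < 11, so +1): 10 + 1 = 11.
A3 applies: 11 + 1 = 12.
A4 applies: 12 − 3 = 9.
A6 applies: 9 + 4 = 13.
A7 applies: 13 − 2 = 11.
Final offense level: 11.
Criminal history: 9 prior points → Category 3 (4-11).
Level 11 falls in the 11-14 band.
Grid: Level 11-14 × Category 3 = 35-44 months.

35-44 months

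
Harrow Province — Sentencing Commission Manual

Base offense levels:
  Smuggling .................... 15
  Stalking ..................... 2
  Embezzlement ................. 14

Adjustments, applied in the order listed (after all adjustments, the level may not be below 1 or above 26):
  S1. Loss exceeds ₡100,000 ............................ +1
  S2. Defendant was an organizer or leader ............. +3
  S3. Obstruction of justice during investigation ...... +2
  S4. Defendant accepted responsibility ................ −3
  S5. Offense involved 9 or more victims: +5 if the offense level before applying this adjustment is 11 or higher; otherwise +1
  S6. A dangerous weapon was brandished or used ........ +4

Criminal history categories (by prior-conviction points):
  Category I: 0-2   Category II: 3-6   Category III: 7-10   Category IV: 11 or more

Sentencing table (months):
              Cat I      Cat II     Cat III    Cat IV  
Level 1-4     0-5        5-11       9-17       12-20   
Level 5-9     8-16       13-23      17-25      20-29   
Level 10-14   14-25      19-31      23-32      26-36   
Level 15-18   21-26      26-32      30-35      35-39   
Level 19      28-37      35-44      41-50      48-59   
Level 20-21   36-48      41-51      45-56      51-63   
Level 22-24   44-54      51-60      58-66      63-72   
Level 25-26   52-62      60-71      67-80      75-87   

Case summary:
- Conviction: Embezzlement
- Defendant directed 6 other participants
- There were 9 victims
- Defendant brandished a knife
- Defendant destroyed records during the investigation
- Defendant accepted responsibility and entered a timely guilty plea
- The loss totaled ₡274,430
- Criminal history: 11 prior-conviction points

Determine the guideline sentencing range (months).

Base offense level for embezzlement: 14.
S1 applies: 14 + 1 = 15.
S2 applies: 15 + 3 = 18.
S3 applies: 18 + 2 = 20.
S4 applies: 20 − 3 = 17.
S5 applies (level before this adjustment is 17 ≥ 11, so +5): 17 + 5 = 22.
S6 applies: 22 + 4 = 26.
Final offense level: 26.
Criminal history: 11 prior points → Category IV (11+).
Level 26 falls in the 25-26 band.
Grid: Level 25-26 × Category IV = 75-87 months.

75-87 months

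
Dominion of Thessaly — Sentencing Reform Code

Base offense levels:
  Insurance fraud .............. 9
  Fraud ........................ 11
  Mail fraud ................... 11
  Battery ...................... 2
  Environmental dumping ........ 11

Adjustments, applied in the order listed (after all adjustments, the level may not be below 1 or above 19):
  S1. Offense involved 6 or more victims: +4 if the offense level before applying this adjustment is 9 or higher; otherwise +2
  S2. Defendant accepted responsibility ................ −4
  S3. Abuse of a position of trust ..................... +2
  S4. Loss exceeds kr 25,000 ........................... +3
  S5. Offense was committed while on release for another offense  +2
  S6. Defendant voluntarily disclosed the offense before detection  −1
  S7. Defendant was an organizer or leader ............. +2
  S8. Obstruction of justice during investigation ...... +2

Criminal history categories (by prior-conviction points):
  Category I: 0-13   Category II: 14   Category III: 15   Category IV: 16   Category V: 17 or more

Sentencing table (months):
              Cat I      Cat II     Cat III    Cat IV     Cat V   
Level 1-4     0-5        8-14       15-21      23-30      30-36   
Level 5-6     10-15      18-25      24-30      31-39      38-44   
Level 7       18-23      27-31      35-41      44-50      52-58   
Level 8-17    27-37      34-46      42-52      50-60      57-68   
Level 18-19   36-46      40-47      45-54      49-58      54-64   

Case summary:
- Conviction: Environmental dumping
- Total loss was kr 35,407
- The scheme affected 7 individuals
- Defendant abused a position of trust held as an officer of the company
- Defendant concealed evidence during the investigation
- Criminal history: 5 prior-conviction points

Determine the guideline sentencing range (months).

36-46 months

Base offense level for environmental dumping: 11.
S1 applies (level before this adjustment is 11 ≥ 9, so +4): 11 + 4 = 15.
S3 applies: 15 + 2 = 17.
S4 applies: 17 + 3 = 20.
S8 applies: 20 + 2 = 22.
Level 22 exceeds the maximum of 19; capped at 19.
Final offense level: 19.
Criminal history: 5 prior points → Category I (0-13).
Level 19 falls in the 18-19 band.
Grid: Level 18-19 × Category I = 36-46 months.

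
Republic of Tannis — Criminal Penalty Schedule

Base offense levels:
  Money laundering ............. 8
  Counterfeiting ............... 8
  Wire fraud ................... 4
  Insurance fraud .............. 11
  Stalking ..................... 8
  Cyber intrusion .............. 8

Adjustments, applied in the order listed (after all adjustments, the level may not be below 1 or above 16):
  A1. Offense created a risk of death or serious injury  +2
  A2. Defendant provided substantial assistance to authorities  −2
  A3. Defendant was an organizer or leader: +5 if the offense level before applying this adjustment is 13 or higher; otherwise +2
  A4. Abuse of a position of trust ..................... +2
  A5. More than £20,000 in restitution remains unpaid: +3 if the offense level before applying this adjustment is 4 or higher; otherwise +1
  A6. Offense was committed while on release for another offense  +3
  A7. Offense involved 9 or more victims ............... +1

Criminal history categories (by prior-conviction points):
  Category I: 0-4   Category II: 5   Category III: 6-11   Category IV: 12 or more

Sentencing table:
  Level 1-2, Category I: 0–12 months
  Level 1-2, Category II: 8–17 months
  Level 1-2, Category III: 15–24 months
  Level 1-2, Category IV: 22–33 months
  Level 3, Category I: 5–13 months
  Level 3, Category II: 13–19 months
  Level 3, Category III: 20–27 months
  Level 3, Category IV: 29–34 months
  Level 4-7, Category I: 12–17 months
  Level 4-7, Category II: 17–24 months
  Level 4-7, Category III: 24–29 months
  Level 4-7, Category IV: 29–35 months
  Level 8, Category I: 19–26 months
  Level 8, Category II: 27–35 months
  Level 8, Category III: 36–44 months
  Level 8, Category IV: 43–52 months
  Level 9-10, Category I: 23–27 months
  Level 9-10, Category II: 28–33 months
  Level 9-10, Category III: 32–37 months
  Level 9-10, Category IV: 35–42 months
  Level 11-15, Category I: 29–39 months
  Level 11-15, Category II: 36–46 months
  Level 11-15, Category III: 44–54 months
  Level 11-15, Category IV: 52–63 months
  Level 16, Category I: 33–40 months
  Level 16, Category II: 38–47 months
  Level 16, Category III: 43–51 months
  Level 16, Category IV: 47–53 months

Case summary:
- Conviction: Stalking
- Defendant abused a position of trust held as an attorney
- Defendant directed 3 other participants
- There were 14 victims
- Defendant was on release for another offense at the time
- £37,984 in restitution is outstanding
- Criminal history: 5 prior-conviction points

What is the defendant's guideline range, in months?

38-47 months

Base offense level for stalking: 8.
A2 does not apply.
A3 applies (level before this adjustment is 8 < 13, so +2): 8 + 2 = 10.
A4 applies: 10 + 2 = 12.
A5 applies (level before this adjustment is 12 ≥ 4, so +3): 12 + 3 = 15.
A6 applies: 15 + 3 = 18.
A7 applies: 18 + 1 = 19.
Level 19 exceeds the maximum of 16; capped at 16.
Final offense level: 16.
Criminal history: 5 prior points → Category II (5).
Level 16 falls in the 16 band.
Grid: Level 16 × Category II = 38-47 months.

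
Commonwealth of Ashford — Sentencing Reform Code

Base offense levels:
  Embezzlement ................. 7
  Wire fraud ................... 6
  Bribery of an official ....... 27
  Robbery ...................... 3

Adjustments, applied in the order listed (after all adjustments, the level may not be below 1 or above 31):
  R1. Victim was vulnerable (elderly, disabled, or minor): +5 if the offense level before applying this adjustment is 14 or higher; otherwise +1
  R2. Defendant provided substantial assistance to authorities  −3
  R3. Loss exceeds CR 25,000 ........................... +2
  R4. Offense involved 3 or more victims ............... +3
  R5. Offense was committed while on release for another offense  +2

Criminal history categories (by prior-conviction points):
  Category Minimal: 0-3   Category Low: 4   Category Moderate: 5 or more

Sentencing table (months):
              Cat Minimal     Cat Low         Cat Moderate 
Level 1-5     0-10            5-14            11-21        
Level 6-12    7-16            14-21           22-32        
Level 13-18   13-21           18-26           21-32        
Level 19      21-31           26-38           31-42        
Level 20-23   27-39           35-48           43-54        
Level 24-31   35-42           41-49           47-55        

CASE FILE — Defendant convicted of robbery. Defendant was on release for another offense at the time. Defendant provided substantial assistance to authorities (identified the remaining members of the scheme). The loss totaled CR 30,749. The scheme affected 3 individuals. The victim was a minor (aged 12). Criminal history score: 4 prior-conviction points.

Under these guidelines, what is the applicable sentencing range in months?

Base offense level for robbery: 3.
R1 applies (level before this adjustment is 3 < 14, so +1): 3 + 1 = 4.
R2 applies: 4 − 3 = 1.
R3 applies: 1 + 2 = 3.
R4 applies: 3 + 3 = 6.
R5 applies: 6 + 2 = 8.
Final offense level: 8.
Criminal history: 4 prior points → Category Low (4).
Level 8 falls in the 6-12 band.
Grid: Level 6-12 × Category Low = 14-21 months.

14-21 months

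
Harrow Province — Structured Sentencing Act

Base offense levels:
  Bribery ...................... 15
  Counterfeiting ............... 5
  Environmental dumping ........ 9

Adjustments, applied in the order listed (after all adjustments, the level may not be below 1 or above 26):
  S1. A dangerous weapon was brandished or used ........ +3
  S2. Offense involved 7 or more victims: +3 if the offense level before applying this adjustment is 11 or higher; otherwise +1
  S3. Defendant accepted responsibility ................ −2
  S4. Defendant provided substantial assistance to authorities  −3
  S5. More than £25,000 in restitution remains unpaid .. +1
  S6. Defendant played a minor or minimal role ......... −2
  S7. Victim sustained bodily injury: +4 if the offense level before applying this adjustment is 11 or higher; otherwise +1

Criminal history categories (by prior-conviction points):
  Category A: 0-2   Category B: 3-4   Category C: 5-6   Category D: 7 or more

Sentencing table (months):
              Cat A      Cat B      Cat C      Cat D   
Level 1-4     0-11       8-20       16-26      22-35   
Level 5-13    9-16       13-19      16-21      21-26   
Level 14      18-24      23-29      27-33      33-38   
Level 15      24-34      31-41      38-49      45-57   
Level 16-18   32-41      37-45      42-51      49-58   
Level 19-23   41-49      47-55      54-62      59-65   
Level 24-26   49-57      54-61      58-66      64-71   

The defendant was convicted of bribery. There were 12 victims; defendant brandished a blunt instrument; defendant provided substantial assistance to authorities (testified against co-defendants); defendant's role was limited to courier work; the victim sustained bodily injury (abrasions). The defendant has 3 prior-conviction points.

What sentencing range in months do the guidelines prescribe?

Base offense level for bribery: 15.
S1 applies: 15 + 3 = 18.
S2 applies (level before this adjustment is 18 ≥ 11, so +3): 18 + 3 = 21.
S3 does not apply.
S4 applies: 21 − 3 = 18.
S6 applies: 18 − 2 = 16.
S7 applies (level before this adjustment is 16 ≥ 11, so +4): 16 + 4 = 20.
Final offense level: 20.
Criminal history: 3 prior points → Category B (3-4).
Level 20 falls in the 19-23 band.
Grid: Level 19-23 × Category B = 47-55 months.

47-55 months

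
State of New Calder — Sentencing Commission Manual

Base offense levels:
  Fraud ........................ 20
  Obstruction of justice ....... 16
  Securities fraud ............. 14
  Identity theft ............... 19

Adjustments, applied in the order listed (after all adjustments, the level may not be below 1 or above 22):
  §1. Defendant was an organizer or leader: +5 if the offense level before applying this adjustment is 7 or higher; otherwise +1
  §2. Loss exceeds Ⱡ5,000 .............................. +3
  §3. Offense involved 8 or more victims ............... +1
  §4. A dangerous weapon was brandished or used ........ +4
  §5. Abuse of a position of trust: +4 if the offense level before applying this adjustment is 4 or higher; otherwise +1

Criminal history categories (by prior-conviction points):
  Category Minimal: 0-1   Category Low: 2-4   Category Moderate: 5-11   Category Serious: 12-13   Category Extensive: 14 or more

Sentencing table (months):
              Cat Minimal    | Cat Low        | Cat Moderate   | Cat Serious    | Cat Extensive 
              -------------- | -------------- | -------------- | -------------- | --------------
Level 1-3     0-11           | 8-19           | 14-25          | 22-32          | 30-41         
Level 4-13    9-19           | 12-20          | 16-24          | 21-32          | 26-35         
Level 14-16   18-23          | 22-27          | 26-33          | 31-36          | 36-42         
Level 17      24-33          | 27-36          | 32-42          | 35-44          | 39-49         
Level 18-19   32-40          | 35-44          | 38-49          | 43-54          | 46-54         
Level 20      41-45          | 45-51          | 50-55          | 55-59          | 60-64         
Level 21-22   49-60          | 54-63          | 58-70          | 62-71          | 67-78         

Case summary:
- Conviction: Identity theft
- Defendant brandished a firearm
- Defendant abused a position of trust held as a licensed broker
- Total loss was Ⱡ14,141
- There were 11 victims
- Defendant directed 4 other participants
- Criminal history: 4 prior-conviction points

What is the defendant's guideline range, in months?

54-63 months

Base offense level for identity theft: 19.
§1 applies (level before this adjustment is 19 ≥ 7, so +5): 19 + 5 = 24.
§2 applies: 24 + 3 = 27.
§3 applies: 27 + 1 = 28.
§4 applies: 28 + 4 = 32.
§5 applies (level before this adjustment is 32 ≥ 4, so +4): 32 + 4 = 36.
Level 36 exceeds the maximum of 22; capped at 22.
Final offense level: 22.
Criminal history: 4 prior points → Category Low (2-4).
Level 22 falls in the 21-22 band.
Grid: Level 21-22 × Category Low = 54-63 months.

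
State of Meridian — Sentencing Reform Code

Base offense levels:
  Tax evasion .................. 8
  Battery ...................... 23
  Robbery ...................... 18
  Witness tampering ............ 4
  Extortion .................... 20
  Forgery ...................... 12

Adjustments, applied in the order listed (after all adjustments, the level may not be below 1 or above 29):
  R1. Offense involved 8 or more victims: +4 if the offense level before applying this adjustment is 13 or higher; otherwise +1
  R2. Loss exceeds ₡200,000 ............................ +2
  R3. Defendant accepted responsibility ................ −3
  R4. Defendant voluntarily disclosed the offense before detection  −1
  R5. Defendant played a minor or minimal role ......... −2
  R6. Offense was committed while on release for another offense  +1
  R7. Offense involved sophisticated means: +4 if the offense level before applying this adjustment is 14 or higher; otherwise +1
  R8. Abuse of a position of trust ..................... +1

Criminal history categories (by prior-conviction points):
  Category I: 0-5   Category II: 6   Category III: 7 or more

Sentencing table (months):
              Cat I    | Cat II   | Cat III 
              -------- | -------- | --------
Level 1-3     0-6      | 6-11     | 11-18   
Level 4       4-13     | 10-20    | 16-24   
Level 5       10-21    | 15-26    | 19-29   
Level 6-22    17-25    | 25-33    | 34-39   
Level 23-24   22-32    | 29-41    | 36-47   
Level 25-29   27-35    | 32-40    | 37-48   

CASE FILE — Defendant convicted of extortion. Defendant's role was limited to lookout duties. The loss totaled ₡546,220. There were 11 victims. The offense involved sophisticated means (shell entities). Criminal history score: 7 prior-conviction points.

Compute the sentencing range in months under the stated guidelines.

37-48 months

Base offense level for extortion: 20.
R1 applies (level before this adjustment is 20 ≥ 13, so +4): 20 + 4 = 24.
R2 applies: 24 + 2 = 26.
R4 does not apply.
R5 applies: 26 − 2 = 24.
R7 applies (level before this adjustment is 24 ≥ 14, so +4): 24 + 4 = 28.
R8 does not apply.
Final offense level: 28.
Criminal history: 7 prior points → Category III (7+).
Level 28 falls in the 25-29 band.
Grid: Level 25-29 × Category III = 37-48 months.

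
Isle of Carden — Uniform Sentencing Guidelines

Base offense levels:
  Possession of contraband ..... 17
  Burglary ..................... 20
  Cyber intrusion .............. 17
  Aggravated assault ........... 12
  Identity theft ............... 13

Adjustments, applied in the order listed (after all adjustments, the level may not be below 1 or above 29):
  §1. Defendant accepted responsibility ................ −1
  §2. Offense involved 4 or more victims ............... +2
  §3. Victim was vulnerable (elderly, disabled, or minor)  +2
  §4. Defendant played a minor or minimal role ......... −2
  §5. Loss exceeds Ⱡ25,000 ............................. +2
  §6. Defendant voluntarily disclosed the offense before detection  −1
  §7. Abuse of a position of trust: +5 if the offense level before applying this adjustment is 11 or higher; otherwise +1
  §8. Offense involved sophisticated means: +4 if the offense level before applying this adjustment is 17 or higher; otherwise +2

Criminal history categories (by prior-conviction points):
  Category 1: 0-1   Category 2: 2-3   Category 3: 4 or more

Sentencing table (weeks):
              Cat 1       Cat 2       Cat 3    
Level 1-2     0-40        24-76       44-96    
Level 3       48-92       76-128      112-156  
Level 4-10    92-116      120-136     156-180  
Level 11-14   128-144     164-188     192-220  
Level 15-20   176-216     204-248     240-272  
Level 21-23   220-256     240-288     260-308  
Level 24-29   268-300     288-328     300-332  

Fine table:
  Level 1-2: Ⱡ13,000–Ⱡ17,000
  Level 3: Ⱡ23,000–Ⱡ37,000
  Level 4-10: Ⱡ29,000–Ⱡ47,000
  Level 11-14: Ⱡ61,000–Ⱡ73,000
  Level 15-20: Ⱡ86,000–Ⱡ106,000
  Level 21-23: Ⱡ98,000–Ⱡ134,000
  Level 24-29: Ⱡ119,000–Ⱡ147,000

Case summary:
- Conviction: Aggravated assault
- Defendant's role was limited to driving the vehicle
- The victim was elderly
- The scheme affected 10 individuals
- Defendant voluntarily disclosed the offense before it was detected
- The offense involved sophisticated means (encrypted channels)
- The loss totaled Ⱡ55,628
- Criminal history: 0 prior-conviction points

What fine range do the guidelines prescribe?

Ⱡ86,000–Ⱡ106,000

Base offense level for aggravated assault: 12.
§2 applies: 12 + 2 = 14.
§3 applies: 14 + 2 = 16.
§4 applies: 16 − 2 = 14.
§5 applies: 14 + 2 = 16.
§6 applies: 16 − 1 = 15.
§7 does not apply.
§8 applies (level before this adjustment is 15 < 17, so +2): 15 + 2 = 17.
Final offense level: 17.
Level 17 falls in the 15-20 band.
Fine table: Level 15-20 → Ⱡ86,000–Ⱡ106,000.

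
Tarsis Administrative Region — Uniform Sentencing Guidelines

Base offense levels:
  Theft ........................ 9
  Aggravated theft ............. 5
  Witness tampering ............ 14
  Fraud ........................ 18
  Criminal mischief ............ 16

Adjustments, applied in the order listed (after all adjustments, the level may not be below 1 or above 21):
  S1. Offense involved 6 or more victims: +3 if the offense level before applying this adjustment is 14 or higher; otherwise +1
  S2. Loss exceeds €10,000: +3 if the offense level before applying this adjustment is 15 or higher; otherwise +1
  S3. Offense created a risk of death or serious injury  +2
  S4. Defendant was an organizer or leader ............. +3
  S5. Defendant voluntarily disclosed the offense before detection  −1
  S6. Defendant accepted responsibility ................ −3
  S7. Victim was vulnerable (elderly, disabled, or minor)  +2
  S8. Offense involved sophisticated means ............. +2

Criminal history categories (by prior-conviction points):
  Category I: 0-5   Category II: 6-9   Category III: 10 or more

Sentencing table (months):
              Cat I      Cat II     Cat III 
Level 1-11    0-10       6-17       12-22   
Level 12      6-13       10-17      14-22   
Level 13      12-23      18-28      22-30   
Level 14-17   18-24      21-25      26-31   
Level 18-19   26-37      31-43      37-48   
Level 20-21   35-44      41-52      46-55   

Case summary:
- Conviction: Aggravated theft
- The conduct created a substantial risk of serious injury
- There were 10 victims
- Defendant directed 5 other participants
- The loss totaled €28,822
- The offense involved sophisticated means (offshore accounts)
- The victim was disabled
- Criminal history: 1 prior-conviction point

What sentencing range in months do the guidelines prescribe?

18-24 months

Base offense level for aggravated theft: 5.
S1 applies (level before this adjustment is 5 < 14, so +1): 5 + 1 = 6.
S2 applies (level before this adjustment is 6 < 15, so +1): 6 + 1 = 7.
S3 applies: 7 + 2 = 9.
S4 applies: 9 + 3 = 12.
S7 applies: 12 + 2 = 14.
S8 applies: 14 + 2 = 16.
Final offense level: 16.
Criminal history: 1 prior point → Category I (0-5).
Level 16 falls in the 14-17 band.
Grid: Level 14-17 × Category I = 18-24 months.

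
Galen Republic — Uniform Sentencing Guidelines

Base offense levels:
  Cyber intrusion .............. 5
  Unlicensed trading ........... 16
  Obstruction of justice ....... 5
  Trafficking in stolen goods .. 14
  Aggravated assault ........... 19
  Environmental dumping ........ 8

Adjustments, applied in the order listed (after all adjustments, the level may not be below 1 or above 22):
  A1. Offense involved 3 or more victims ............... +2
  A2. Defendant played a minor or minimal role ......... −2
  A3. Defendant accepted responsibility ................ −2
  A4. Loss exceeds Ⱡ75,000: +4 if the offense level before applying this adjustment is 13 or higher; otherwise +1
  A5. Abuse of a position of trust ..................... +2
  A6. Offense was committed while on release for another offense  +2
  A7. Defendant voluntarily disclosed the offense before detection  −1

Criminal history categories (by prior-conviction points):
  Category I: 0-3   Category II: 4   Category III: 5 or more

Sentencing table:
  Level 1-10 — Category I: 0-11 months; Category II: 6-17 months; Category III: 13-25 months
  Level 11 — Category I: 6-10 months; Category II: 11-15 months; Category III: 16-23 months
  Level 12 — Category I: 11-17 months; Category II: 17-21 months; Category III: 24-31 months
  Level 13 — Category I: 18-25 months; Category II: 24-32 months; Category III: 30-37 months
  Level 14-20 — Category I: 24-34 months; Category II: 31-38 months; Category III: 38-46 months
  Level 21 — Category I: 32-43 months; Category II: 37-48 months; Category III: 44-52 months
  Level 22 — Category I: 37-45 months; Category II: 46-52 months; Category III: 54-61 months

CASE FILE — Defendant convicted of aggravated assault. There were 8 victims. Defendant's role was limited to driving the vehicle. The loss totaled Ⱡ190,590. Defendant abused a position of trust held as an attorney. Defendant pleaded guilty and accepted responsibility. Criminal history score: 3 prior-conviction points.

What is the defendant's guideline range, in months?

37-45 months

Base offense level for aggravated assault: 19.
A1 applies: 19 + 2 = 21.
A2 applies: 21 − 2 = 19.
A3 applies: 19 − 2 = 17.
A4 applies (level before this adjustment is 17 ≥ 13, so +4): 17 + 4 = 21.
A5 applies: 21 + 2 = 23.
A6 does not apply.
Level 23 exceeds the maximum of 22; capped at 22.
Final offense level: 22.
Criminal history: 3 prior points → Category I (0-3).
Level 22 falls in the 22 band.
Grid: Level 22 × Category I = 37-45 months.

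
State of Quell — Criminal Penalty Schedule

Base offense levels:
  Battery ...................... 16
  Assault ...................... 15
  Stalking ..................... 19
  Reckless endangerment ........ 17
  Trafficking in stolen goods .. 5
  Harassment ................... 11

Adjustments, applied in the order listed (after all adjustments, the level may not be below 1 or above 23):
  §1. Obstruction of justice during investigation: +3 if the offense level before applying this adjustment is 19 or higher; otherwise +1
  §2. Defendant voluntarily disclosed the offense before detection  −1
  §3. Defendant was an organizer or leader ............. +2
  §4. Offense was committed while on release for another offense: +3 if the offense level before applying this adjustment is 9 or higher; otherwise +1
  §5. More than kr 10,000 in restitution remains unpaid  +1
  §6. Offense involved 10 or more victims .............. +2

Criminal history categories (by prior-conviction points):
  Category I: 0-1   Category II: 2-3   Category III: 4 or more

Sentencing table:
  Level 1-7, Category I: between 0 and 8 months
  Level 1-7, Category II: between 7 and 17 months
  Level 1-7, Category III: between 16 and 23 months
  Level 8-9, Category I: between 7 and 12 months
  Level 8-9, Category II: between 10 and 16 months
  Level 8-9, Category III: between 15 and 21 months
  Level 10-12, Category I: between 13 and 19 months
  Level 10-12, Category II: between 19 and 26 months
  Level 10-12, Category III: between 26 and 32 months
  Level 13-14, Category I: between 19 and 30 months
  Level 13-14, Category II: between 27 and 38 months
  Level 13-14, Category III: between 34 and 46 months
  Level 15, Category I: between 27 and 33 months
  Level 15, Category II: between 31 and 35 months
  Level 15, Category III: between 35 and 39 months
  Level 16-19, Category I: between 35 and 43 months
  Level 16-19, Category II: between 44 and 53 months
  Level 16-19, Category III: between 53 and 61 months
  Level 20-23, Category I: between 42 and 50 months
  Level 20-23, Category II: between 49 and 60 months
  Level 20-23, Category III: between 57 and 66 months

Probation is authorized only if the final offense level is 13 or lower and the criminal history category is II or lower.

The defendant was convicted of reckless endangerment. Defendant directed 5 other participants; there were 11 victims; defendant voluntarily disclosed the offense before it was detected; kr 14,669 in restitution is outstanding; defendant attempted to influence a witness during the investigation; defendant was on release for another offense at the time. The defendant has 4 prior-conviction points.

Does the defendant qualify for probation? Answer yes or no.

No

Base offense level for reckless endangerment: 17.
§1 applies (level before this adjustment is 17 < 19, so +1): 17 + 1 = 18.
§2 applies: 18 − 1 = 17.
§3 applies: 17 + 2 = 19.
§4 applies (level before this adjustment is 19 ≥ 9, so +3): 19 + 3 = 22.
§5 applies: 22 + 1 = 23.
§6 applies: 23 + 2 = 25.
Level 25 exceeds the maximum of 23; capped at 23.
Final offense level: 23.
Criminal history: 4 prior points → Category III (4+).
Level 23 falls in the 20-23 band.
Grid: Level 20-23 × Category III = 57-66 months.
Probation check: level 23 > 13 and category III > II → not eligible.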